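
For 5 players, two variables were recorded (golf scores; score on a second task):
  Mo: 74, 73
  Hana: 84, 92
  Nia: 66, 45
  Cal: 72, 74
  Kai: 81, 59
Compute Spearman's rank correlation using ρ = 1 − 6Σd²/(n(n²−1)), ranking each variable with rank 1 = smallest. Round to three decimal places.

0.600

Ranks of variable 1: 3, 5, 1, 2, 4
Ranks of variable 2: 3, 5, 1, 4, 2
d = r₁ − r₂: 0, 0, 0, -2, 2
d²: 0, 0, 0, 4, 4; Σd² = 8
ρ = 1 − 6·8/(5·24) = 1 − 48/120 = 0.600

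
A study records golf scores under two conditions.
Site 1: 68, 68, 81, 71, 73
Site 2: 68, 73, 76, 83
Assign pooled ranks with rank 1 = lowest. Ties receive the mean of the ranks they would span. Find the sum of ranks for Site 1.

Sorted (ascending): 68, 68, 68, 71, 73, 73, 76, 81, 83
The 3 values of 68 occupy positions 1–3 → average rank 2.
The 2 values of 73 occupy positions 5–6 → average rank (5+6)/2 = 5.5.
Site 1 values → pooled ranks: 68→2, 68→2, 81→8, 71→4, 73→5.5
Rank sum = 2 + 2 + 8 + 4 + 5.5 = 21.5

21.5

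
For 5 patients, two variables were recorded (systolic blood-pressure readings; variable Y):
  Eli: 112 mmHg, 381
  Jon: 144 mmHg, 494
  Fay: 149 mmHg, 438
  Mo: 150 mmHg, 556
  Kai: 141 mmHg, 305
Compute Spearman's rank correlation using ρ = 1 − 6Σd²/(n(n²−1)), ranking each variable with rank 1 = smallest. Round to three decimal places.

Ranks of variable 1: 1, 3, 4, 5, 2
Ranks of variable 2: 2, 4, 3, 5, 1
d = r₁ − r₂: -1, -1, 1, 0, 1
d²: 1, 1, 1, 0, 1; Σd² = 4
ρ = 1 − 6·4/(5·24) = 1 − 24/120 = 0.800

0.800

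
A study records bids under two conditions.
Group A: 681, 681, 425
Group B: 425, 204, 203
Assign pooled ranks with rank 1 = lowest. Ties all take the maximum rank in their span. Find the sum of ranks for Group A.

Sorted (ascending): 203, 204, 425, 425, 681, 681
The 2 values of 425 occupy positions 3–4 → each gets rank 4.
The 2 values of 681 occupy positions 5–6 → each gets rank 6.
Group A values → pooled ranks: 681→6, 681→6, 425→4
Rank sum = 6 + 6 + 4 = 16

16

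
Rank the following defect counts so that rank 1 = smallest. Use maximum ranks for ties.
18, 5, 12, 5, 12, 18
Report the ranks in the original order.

Sorted (ascending): 5, 5, 12, 12, 18, 18
The 2 values of 5 occupy positions 1–2 → each gets rank 2.
The 2 values of 12 occupy positions 3–4 → each gets rank 4.
The 2 values of 18 occupy positions 5–6 → each gets rank 6.

6, 2, 4, 2, 4, 6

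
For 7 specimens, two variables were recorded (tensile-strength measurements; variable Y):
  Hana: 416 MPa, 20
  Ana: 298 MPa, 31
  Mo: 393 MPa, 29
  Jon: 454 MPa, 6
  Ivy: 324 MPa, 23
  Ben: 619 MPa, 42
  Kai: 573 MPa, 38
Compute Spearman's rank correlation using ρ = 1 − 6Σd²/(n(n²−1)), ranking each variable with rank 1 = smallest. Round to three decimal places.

0.321

Ranks of variable 1: 4, 1, 3, 5, 2, 7, 6
Ranks of variable 2: 2, 5, 4, 1, 3, 7, 6
d = r₁ − r₂: 2, -4, -1, 4, -1, 0, 0
d²: 4, 16, 1, 16, 1, 0, 0; Σd² = 38
ρ = 1 − 6·38/(7·48) = 1 − 228/336 = 0.321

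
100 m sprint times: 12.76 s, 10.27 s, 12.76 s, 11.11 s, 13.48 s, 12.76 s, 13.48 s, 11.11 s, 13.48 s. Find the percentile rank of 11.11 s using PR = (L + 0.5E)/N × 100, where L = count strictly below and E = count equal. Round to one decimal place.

N = 9.
Strictly below 11.11: 1. Equal to 11.11: 2.
PR = (1 + 0.5·2)/9 × 100 = 22.2

22.2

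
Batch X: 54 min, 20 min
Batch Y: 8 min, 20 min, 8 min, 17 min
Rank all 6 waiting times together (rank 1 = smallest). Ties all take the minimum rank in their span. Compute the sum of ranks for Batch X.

10

Sorted (ascending): 8, 8, 17, 20, 20, 54
The 2 values of 8 occupy positions 1–2 → each gets rank 1.
The 2 values of 20 occupy positions 4–5 → each gets rank 4.
Batch X values → pooled ranks: 54→6, 20→4
Rank sum = 6 + 4 = 10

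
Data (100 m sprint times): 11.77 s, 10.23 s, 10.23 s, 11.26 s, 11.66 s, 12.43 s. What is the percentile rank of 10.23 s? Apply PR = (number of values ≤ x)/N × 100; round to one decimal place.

N = 6.
Strictly below 10.23: 0. Equal to 10.23: 2.
PR = 2/6 × 100 = 33.3

33.3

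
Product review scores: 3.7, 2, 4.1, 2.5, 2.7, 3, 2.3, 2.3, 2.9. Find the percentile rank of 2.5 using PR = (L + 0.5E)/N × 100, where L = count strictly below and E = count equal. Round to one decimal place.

N = 9.
Strictly below 2.5: 3. Equal to 2.5: 1.
PR = (3 + 0.5·1)/9 × 100 = 38.9

38.9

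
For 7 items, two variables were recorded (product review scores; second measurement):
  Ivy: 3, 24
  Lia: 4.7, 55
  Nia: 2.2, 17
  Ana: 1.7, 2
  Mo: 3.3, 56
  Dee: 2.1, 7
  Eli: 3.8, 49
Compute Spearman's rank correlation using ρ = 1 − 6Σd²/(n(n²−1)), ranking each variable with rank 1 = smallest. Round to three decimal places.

0.893

Ranks of variable 1: 4, 7, 3, 1, 5, 2, 6
Ranks of variable 2: 4, 6, 3, 1, 7, 2, 5
d = r₁ − r₂: 0, 1, 0, 0, -2, 0, 1
d²: 0, 1, 0, 0, 4, 0, 1; Σd² = 6
ρ = 1 − 6·6/(7·48) = 1 − 36/336 = 0.893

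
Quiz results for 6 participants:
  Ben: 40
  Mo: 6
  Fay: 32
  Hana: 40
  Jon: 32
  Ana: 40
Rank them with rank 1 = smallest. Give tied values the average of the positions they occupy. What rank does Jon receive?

2.5

Sorted (ascending): 6, 32, 32, 40, 40, 40
The 2 values of 32 occupy positions 2–3 → average rank (2+3)/2 = 2.5.
The 3 values of 40 occupy positions 4–6 → average rank 5.
Jon has value 32 → rank 2.5.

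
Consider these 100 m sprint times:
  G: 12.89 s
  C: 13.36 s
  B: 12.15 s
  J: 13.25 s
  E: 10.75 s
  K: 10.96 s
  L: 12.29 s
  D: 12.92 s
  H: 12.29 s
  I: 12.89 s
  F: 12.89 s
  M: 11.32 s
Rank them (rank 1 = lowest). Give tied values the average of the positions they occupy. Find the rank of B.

Sorted (ascending): 10.75, 10.96, 11.32, 12.15, 12.29, 12.29, 12.89, 12.89, 12.89, 12.92, 13.25, 13.36
The 2 values of 12.29 occupy positions 5–6 → average rank (5+6)/2 = 5.5.
The 3 values of 12.89 occupy positions 7–9 → average rank 8.
B has value 12.15 s → rank 4.

4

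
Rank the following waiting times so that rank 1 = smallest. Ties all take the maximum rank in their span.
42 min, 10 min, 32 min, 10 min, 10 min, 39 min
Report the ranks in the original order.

Sorted (ascending): 10, 10, 10, 32, 39, 42
The 3 values of 10 occupy positions 1–3 → each gets rank 3.

6, 3, 4, 3, 3, 5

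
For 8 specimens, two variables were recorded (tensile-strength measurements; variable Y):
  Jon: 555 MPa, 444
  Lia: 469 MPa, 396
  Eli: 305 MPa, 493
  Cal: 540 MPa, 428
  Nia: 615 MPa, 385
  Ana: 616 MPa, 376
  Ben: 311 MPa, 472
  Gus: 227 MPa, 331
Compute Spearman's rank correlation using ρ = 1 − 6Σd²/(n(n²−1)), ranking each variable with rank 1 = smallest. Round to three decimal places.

Ranks of variable 1: 6, 4, 2, 5, 7, 8, 3, 1
Ranks of variable 2: 6, 4, 8, 5, 3, 2, 7, 1
d = r₁ − r₂: 0, 0, -6, 0, 4, 6, -4, 0
d²: 0, 0, 36, 0, 16, 36, 16, 0; Σd² = 104
ρ = 1 − 6·104/(8·63) = 1 − 624/504 = -0.238

-0.238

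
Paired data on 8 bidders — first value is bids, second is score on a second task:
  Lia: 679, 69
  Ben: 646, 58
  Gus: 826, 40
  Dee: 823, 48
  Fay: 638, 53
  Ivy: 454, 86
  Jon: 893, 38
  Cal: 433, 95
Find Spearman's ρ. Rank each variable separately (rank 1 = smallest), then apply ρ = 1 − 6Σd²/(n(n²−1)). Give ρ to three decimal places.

Ranks of variable 1: 5, 4, 7, 6, 3, 2, 8, 1
Ranks of variable 2: 6, 5, 2, 3, 4, 7, 1, 8
d = r₁ − r₂: -1, -1, 5, 3, -1, -5, 7, -7
d²: 1, 1, 25, 9, 1, 25, 49, 49; Σd² = 160
ρ = 1 − 6·160/(8·63) = 1 − 960/504 = -0.905

-0.905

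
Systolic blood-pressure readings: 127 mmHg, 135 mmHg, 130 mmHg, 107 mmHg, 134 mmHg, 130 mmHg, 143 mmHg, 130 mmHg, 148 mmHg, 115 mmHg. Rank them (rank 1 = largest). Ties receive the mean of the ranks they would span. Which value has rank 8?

Sorted (descending): 148, 143, 135, 134, 130, 130, 130, 127, 115, 107
The 3 values of 130 occupy positions 5–7 → average rank 6.
Rank 8 → value 127.

127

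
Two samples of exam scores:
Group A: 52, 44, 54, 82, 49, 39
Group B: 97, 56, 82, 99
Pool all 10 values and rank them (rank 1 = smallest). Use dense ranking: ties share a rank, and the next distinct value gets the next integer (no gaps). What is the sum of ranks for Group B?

30

Sorted (ascending): 39, 44, 49, 52, 54, 56, 82, 82, 97, 99
The 2 values of 82 share dense rank 7.
Remaining distinct values take the next consecutive integers.
Group B values → pooled ranks: 97→8, 56→6, 82→7, 99→9
Rank sum = 8 + 6 + 7 + 9 = 30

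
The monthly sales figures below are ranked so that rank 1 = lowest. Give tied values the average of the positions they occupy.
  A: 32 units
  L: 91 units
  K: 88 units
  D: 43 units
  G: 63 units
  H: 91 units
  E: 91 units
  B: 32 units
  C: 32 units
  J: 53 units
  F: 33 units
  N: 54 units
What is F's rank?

4

Sorted (ascending): 32, 32, 32, 33, 43, 53, 54, 63, 88, 91, 91, 91
The 3 values of 32 occupy positions 1–3 → average rank 2.
The 3 values of 91 occupy positions 10–12 → average rank 11.
F has value 33 units → rank 4.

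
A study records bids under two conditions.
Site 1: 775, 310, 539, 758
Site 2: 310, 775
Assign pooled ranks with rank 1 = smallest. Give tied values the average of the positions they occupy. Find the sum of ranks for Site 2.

7

Sorted (ascending): 310, 310, 539, 758, 775, 775
The 2 values of 310 occupy positions 1–2 → average rank (1+2)/2 = 1.5.
The 2 values of 775 occupy positions 5–6 → average rank (5+6)/2 = 5.5.
Site 2 values → pooled ranks: 310→1.5, 775→5.5
Rank sum = 1.5 + 5.5 = 7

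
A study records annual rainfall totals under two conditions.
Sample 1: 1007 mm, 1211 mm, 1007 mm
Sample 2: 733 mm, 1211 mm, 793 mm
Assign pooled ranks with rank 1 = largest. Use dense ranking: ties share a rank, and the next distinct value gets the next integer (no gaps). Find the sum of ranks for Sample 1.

Sorted (descending): 1211, 1211, 1007, 1007, 793, 733
The 2 values of 1211 share dense rank 1.
The 2 values of 1007 share dense rank 2.
Remaining distinct values take the next consecutive integers.
Sample 1 values → pooled ranks: 1007→2, 1211→1, 1007→2
Rank sum = 2 + 1 + 2 = 5

5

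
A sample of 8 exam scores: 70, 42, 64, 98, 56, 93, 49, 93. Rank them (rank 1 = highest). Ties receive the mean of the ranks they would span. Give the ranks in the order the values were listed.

Sorted (descending): 98, 93, 93, 70, 64, 56, 49, 42
The 2 values of 93 occupy positions 2–3 → average rank (2+3)/2 = 2.5.

4, 8, 5, 1, 6, 2.5, 7, 2.5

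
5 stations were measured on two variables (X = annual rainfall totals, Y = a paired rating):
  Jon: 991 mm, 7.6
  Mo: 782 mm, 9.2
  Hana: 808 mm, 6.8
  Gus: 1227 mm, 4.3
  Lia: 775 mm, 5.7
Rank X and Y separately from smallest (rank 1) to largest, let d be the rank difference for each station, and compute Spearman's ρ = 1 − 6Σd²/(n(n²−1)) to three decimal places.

-0.300

Ranks of variable 1: 4, 2, 3, 5, 1
Ranks of variable 2: 4, 5, 3, 1, 2
d = r₁ − r₂: 0, -3, 0, 4, -1
d²: 0, 9, 0, 16, 1; Σd² = 26
ρ = 1 − 6·26/(5·24) = 1 − 156/120 = -0.300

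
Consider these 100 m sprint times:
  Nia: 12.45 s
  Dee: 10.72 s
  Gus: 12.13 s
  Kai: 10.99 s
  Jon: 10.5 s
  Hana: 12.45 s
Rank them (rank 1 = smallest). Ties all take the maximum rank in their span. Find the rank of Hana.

6

Sorted (ascending): 10.5, 10.72, 10.99, 12.13, 12.45, 12.45
The 2 values of 12.45 occupy positions 5–6 → each gets rank 6.
Hana has value 12.45 s → rank 6.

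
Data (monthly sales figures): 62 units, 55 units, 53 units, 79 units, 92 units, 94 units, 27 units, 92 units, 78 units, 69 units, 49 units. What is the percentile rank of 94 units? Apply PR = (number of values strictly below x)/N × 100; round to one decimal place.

N = 11.
Strictly below 94: 10. Equal to 94: 1.
PR = 10/11 × 100 = 90.9

90.9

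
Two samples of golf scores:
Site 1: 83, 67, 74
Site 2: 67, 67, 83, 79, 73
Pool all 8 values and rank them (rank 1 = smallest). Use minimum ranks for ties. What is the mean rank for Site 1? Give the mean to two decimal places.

4.33

Sorted (ascending): 67, 67, 67, 73, 74, 79, 83, 83
The 3 values of 67 occupy positions 1–3 → each gets rank 1.
The 2 values of 83 occupy positions 7–8 → each gets rank 7.
Site 1 values → pooled ranks: 83→7, 67→1, 74→5
Mean rank = (7 + 1 + 5) / 3 = 4.33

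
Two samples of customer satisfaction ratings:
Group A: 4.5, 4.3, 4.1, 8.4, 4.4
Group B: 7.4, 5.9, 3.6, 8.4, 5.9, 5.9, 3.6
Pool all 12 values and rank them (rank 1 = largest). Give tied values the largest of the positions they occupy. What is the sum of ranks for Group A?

Sorted (descending): 8.4, 8.4, 7.4, 5.9, 5.9, 5.9, 4.5, 4.4, 4.3, 4.1, 3.6, 3.6
The 2 values of 8.4 occupy positions 1–2 → each gets rank 2.
The 3 values of 5.9 occupy positions 4–6 → each gets rank 6.
The 2 values of 3.6 occupy positions 11–12 → each gets rank 12.
Group A values → pooled ranks: 4.5→7, 4.3→9, 4.1→10, 8.4→2, 4.4→8
Rank sum = 7 + 9 + 10 + 2 + 8 = 36

36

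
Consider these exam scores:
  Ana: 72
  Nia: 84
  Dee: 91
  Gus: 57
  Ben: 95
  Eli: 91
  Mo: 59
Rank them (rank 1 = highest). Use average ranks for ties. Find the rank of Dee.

2.5

Sorted (descending): 95, 91, 91, 84, 72, 59, 57
The 2 values of 91 occupy positions 2–3 → average rank (2+3)/2 = 2.5.
Dee has value 91 → rank 2.5.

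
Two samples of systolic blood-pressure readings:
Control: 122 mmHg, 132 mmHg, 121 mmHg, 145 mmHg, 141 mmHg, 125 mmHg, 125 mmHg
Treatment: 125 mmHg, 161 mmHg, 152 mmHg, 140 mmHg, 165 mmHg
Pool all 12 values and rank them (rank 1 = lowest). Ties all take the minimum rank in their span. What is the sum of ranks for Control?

32

Sorted (ascending): 121, 122, 125, 125, 125, 132, 140, 141, 145, 152, 161, 165
The 3 values of 125 occupy positions 3–5 → each gets rank 3.
Control values → pooled ranks: 122→2, 132→6, 121→1, 145→9, 141→8, 125→3, 125→3
Rank sum = 2 + 6 + 1 + 9 + 8 + 3 + 3 = 32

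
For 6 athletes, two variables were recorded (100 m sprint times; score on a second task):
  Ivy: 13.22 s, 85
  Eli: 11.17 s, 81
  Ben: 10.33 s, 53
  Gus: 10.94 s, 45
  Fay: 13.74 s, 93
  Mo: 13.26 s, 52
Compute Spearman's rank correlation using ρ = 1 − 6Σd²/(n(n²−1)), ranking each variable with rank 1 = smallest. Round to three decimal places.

0.543

Ranks of variable 1: 4, 3, 1, 2, 6, 5
Ranks of variable 2: 5, 4, 3, 1, 6, 2
d = r₁ − r₂: -1, -1, -2, 1, 0, 3
d²: 1, 1, 4, 1, 0, 9; Σd² = 16
ρ = 1 − 6·16/(6·35) = 1 − 96/210 = 0.543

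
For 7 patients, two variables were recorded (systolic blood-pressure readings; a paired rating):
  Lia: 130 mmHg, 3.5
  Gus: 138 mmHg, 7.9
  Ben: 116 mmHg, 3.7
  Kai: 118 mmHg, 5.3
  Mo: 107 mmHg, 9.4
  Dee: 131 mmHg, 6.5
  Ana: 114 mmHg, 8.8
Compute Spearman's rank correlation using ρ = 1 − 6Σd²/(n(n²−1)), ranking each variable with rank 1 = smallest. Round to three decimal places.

-0.393

Ranks of variable 1: 5, 7, 3, 4, 1, 6, 2
Ranks of variable 2: 1, 5, 2, 3, 7, 4, 6
d = r₁ − r₂: 4, 2, 1, 1, -6, 2, -4
d²: 16, 4, 1, 1, 36, 4, 16; Σd² = 78
ρ = 1 − 6·78/(7·48) = 1 − 468/336 = -0.393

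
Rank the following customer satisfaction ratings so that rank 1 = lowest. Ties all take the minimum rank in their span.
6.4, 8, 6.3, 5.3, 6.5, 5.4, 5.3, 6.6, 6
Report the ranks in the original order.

Sorted (ascending): 5.3, 5.3, 5.4, 6, 6.3, 6.4, 6.5, 6.6, 8
The 2 values of 5.3 occupy positions 1–2 → each gets rank 1.

6, 9, 5, 1, 7, 3, 1, 8, 4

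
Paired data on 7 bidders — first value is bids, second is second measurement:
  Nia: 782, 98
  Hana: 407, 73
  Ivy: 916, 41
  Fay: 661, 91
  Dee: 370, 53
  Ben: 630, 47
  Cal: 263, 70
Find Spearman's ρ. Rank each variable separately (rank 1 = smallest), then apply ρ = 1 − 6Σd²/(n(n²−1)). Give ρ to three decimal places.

Ranks of variable 1: 6, 3, 7, 5, 2, 4, 1
Ranks of variable 2: 7, 5, 1, 6, 3, 2, 4
d = r₁ − r₂: -1, -2, 6, -1, -1, 2, -3
d²: 1, 4, 36, 1, 1, 4, 9; Σd² = 56
ρ = 1 − 6·56/(7·48) = 1 − 336/336 = 0.000

0.000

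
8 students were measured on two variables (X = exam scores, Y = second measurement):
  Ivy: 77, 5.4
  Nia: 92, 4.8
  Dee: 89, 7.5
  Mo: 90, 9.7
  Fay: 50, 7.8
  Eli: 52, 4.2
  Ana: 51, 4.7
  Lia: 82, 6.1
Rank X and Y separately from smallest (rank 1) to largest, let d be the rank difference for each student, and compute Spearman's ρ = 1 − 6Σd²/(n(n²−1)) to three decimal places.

0.214

Ranks of variable 1: 4, 8, 6, 7, 1, 3, 2, 5
Ranks of variable 2: 4, 3, 6, 8, 7, 1, 2, 5
d = r₁ − r₂: 0, 5, 0, -1, -6, 2, 0, 0
d²: 0, 25, 0, 1, 36, 4, 0, 0; Σd² = 66
ρ = 1 − 6·66/(8·63) = 1 − 396/504 = 0.214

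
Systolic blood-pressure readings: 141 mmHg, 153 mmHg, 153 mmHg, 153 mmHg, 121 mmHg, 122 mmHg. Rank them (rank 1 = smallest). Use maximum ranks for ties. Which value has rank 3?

141

Sorted (ascending): 121, 122, 141, 153, 153, 153
The 3 values of 153 occupy positions 4–6 → each gets rank 6.
Rank 3 → value 141.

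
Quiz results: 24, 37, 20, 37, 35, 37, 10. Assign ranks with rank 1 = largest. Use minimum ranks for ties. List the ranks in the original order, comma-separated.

Sorted (descending): 37, 37, 37, 35, 24, 20, 10
The 3 values of 37 occupy positions 1–3 → each gets rank 1.

5, 1, 6, 1, 4, 1, 7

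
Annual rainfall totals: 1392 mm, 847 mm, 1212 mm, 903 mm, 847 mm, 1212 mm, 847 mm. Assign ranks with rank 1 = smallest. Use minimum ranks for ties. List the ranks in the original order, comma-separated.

Sorted (ascending): 847, 847, 847, 903, 1212, 1212, 1392
The 3 values of 847 occupy positions 1–3 → each gets rank 1.
The 2 values of 1212 occupy positions 5–6 → each gets rank 5.

7, 1, 5, 4, 1, 5, 1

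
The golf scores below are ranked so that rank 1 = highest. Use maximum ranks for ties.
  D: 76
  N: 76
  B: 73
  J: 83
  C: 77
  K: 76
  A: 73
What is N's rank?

Sorted (descending): 83, 77, 76, 76, 76, 73, 73
The 3 values of 76 occupy positions 3–5 → each gets rank 5.
The 2 values of 73 occupy positions 6–7 → each gets rank 7.
N has value 76 → rank 5.

5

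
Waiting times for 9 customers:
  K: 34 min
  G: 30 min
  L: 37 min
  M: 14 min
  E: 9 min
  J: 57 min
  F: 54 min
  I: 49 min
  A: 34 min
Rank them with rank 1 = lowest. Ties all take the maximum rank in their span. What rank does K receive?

Sorted (ascending): 9, 14, 30, 34, 34, 37, 49, 54, 57
The 2 values of 34 occupy positions 4–5 → each gets rank 5.
K has value 34 min → rank 5.

5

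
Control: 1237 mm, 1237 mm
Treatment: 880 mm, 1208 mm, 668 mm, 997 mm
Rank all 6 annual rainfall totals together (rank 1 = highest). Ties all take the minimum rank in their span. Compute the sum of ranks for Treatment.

18

Sorted (descending): 1237, 1237, 1208, 997, 880, 668
The 2 values of 1237 occupy positions 1–2 → each gets rank 1.
Treatment values → pooled ranks: 880→5, 1208→3, 668→6, 997→4
Rank sum = 5 + 3 + 6 + 4 = 18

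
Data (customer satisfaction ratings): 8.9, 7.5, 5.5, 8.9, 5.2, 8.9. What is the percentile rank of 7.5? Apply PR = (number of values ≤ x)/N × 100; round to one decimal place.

N = 6.
Strictly below 7.5: 2. Equal to 7.5: 1.
PR = 3/6 × 100 = 50.0

50.0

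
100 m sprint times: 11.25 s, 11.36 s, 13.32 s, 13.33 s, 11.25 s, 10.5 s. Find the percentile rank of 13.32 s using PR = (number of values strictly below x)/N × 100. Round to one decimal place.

N = 6.
Strictly below 13.32: 4. Equal to 13.32: 1.
PR = 4/6 × 100 = 66.7

66.7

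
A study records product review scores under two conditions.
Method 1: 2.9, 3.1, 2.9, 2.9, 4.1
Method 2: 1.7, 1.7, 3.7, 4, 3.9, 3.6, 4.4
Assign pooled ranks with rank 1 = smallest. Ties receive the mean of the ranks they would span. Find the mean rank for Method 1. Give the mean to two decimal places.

5.80

Sorted (ascending): 1.7, 1.7, 2.9, 2.9, 2.9, 3.1, 3.6, 3.7, 3.9, 4, 4.1, 4.4
The 2 values of 1.7 occupy positions 1–2 → average rank (1+2)/2 = 1.5.
The 3 values of 2.9 occupy positions 3–5 → average rank 4.
Method 1 values → pooled ranks: 2.9→4, 3.1→6, 2.9→4, 2.9→4, 4.1→11
Mean rank = (4 + 6 + 4 + 4 + 11) / 5 = 5.80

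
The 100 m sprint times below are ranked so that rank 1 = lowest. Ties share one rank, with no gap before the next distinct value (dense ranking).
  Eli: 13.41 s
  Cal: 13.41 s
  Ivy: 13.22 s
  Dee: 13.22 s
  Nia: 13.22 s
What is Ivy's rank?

Sorted (ascending): 13.22, 13.22, 13.22, 13.41, 13.41
The 3 values of 13.22 share dense rank 1.
The 2 values of 13.41 share dense rank 2.
Ivy has value 13.22 s → rank 1.

1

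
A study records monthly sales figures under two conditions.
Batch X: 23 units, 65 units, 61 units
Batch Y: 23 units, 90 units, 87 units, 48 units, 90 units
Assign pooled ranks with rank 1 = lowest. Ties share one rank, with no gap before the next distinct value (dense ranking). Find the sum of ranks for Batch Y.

20

Sorted (ascending): 23, 23, 48, 61, 65, 87, 90, 90
The 2 values of 23 share dense rank 1.
The 2 values of 90 share dense rank 6.
Remaining distinct values take the next consecutive integers.
Batch Y values → pooled ranks: 23→1, 90→6, 87→5, 48→2, 90→6
Rank sum = 1 + 6 + 5 + 2 + 6 = 20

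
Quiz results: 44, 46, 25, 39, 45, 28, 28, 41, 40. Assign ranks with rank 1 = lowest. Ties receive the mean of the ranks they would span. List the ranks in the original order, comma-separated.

Sorted (ascending): 25, 28, 28, 39, 40, 41, 44, 45, 46
The 2 values of 28 occupy positions 2–3 → average rank (2+3)/2 = 2.5.

7, 9, 1, 4, 8, 2.5, 2.5, 6, 5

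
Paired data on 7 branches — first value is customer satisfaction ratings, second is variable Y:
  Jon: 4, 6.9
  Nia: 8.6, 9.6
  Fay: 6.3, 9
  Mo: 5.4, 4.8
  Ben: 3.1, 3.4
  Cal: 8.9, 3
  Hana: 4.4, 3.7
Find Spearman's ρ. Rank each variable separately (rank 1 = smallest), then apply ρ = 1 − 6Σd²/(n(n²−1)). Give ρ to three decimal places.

Ranks of variable 1: 2, 6, 5, 4, 1, 7, 3
Ranks of variable 2: 5, 7, 6, 4, 2, 1, 3
d = r₁ − r₂: -3, -1, -1, 0, -1, 6, 0
d²: 9, 1, 1, 0, 1, 36, 0; Σd² = 48
ρ = 1 − 6·48/(7·48) = 1 − 288/336 = 0.143

0.143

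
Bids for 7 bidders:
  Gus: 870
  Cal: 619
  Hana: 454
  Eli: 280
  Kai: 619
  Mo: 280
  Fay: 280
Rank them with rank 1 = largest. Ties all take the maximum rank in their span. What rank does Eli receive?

7

Sorted (descending): 870, 619, 619, 454, 280, 280, 280
The 2 values of 619 occupy positions 2–3 → each gets rank 3.
The 3 values of 280 occupy positions 5–7 → each gets rank 7.
Eli has value 280 → rank 7.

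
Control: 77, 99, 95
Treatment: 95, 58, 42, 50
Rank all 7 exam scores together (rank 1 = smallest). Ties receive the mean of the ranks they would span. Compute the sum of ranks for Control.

16.5

Sorted (ascending): 42, 50, 58, 77, 95, 95, 99
The 2 values of 95 occupy positions 5–6 → average rank (5+6)/2 = 5.5.
Control values → pooled ranks: 77→4, 99→7, 95→5.5
Rank sum = 4 + 7 + 5.5 = 16.5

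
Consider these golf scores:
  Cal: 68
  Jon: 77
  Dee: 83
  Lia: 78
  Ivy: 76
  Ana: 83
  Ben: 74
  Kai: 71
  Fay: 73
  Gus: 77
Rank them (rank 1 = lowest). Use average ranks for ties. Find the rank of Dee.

Sorted (ascending): 68, 71, 73, 74, 76, 77, 77, 78, 83, 83
The 2 values of 77 occupy positions 6–7 → average rank (6+7)/2 = 6.5.
The 2 values of 83 occupy positions 9–10 → average rank (9+10)/2 = 9.5.
Dee has value 83 → rank 9.5.

9.5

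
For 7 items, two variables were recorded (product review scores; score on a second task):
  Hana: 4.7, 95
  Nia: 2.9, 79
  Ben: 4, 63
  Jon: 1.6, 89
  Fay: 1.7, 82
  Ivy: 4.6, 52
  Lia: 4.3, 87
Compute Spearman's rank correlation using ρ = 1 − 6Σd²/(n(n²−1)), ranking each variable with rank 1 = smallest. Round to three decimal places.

Ranks of variable 1: 7, 3, 4, 1, 2, 6, 5
Ranks of variable 2: 7, 3, 2, 6, 4, 1, 5
d = r₁ − r₂: 0, 0, 2, -5, -2, 5, 0
d²: 0, 0, 4, 25, 4, 25, 0; Σd² = 58
ρ = 1 − 6·58/(7·48) = 1 − 348/336 = -0.036

-0.036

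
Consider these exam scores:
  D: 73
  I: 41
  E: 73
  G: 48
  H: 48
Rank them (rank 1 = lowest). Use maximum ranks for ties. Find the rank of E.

5

Sorted (ascending): 41, 48, 48, 73, 73
The 2 values of 48 occupy positions 2–3 → each gets rank 3.
The 2 values of 73 occupy positions 4–5 → each gets rank 5.
E has value 73 → rank 5.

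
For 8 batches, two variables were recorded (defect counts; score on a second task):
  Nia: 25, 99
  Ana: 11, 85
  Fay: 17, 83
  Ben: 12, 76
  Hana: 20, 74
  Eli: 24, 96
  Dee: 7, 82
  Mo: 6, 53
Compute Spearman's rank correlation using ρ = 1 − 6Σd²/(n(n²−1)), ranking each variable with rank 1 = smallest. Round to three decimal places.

0.643

Ranks of variable 1: 8, 3, 5, 4, 6, 7, 2, 1
Ranks of variable 2: 8, 6, 5, 3, 2, 7, 4, 1
d = r₁ − r₂: 0, -3, 0, 1, 4, 0, -2, 0
d²: 0, 9, 0, 1, 16, 0, 4, 0; Σd² = 30
ρ = 1 − 6·30/(8·63) = 1 − 180/504 = 0.643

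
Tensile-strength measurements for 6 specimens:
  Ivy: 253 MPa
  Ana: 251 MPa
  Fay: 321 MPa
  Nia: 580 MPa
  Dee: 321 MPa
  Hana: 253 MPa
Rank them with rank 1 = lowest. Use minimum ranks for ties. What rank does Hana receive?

2

Sorted (ascending): 251, 253, 253, 321, 321, 580
The 2 values of 253 occupy positions 2–3 → each gets rank 2.
The 2 values of 321 occupy positions 4–5 → each gets rank 4.
Hana has value 253 MPa → rank 2.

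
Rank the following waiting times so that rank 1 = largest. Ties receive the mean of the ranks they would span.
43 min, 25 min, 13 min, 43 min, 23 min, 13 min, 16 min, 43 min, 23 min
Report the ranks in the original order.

Sorted (descending): 43, 43, 43, 25, 23, 23, 16, 13, 13
The 3 values of 43 occupy positions 1–3 → average rank 2.
The 2 values of 23 occupy positions 5–6 → average rank (5+6)/2 = 5.5.
The 2 values of 13 occupy positions 8–9 → average rank (8+9)/2 = 8.5.

2, 4, 8.5, 2, 5.5, 8.5, 7, 2, 5.5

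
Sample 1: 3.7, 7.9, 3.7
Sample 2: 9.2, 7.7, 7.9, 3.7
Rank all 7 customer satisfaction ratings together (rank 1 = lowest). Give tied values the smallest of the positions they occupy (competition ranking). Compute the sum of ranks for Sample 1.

Sorted (ascending): 3.7, 3.7, 3.7, 7.7, 7.9, 7.9, 9.2
The 3 values of 3.7 occupy positions 1–3 → each gets rank 1.
The 2 values of 7.9 occupy positions 5–6 → each gets rank 5.
Sample 1 values → pooled ranks: 3.7→1, 7.9→5, 3.7→1
Rank sum = 1 + 5 + 1 = 7

7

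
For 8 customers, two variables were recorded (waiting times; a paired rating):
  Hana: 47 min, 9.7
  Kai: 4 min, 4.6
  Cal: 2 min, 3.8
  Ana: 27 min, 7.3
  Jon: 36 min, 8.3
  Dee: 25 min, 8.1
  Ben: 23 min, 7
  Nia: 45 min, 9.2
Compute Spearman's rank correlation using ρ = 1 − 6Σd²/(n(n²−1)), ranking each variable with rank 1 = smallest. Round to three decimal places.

Ranks of variable 1: 8, 2, 1, 5, 6, 4, 3, 7
Ranks of variable 2: 8, 2, 1, 4, 6, 5, 3, 7
d = r₁ − r₂: 0, 0, 0, 1, 0, -1, 0, 0
d²: 0, 0, 0, 1, 0, 1, 0, 0; Σd² = 2
ρ = 1 − 6·2/(8·63) = 1 − 12/504 = 0.976

0.976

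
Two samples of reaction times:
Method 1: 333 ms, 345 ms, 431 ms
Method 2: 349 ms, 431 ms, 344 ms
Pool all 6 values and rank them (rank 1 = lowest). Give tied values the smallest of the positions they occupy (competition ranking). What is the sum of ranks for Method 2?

Sorted (ascending): 333, 344, 345, 349, 431, 431
The 2 values of 431 occupy positions 5–6 → each gets rank 5.
Method 2 values → pooled ranks: 349→4, 431→5, 344→2
Rank sum = 4 + 5 + 2 = 11

11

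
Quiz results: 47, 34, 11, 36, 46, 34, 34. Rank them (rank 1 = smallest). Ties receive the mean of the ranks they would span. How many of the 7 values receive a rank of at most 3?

Sorted (ascending): 11, 34, 34, 34, 36, 46, 47
The 3 values of 34 occupy positions 2–4 → average rank 3.
Ranks ≤ 3: {1, 3, 3, 3} → 4 values.

4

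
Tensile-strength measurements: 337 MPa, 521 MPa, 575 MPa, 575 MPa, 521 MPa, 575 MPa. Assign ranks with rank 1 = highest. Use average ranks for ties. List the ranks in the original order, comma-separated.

Sorted (descending): 575, 575, 575, 521, 521, 337
The 3 values of 575 occupy positions 1–3 → average rank 2.
The 2 values of 521 occupy positions 4–5 → average rank (4+5)/2 = 4.5.

6, 4.5, 2, 2, 4.5, 2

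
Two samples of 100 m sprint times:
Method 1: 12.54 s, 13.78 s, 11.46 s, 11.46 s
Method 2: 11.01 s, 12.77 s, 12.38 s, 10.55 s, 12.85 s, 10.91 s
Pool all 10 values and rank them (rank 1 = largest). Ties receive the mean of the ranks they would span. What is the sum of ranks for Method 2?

Sorted (descending): 13.78, 12.85, 12.77, 12.54, 12.38, 11.46, 11.46, 11.01, 10.91, 10.55
The 2 values of 11.46 occupy positions 6–7 → average rank (6+7)/2 = 6.5.
Method 2 values → pooled ranks: 11.01→8, 12.77→3, 12.38→5, 10.55→10, 12.85→2, 10.91→9
Rank sum = 8 + 3 + 5 + 10 + 2 + 9 = 37

37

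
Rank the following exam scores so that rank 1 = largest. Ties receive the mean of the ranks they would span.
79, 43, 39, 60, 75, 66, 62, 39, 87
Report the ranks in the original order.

Sorted (descending): 87, 79, 75, 66, 62, 60, 43, 39, 39
The 2 values of 39 occupy positions 8–9 → average rank (8+9)/2 = 8.5.

2, 7, 8.5, 6, 3, 4, 5, 8.5, 1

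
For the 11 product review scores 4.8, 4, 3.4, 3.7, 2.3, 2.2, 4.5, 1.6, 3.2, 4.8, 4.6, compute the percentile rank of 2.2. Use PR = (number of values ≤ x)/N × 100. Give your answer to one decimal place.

18.2

N = 11.
Strictly below 2.2: 1. Equal to 2.2: 1.
PR = 2/11 × 100 = 18.2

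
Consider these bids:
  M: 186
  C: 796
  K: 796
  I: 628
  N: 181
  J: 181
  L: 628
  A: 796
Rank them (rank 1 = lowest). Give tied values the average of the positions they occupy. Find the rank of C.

7

Sorted (ascending): 181, 181, 186, 628, 628, 796, 796, 796
The 2 values of 181 occupy positions 1–2 → average rank (1+2)/2 = 1.5.
The 2 values of 628 occupy positions 4–5 → average rank (4+5)/2 = 4.5.
The 3 values of 796 occupy positions 6–8 → average rank 7.
C has value 796 → rank 7.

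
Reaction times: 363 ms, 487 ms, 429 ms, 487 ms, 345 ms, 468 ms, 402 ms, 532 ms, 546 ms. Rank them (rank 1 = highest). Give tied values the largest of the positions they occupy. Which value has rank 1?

Sorted (descending): 546, 532, 487, 487, 468, 429, 402, 363, 345
The 2 values of 487 occupy positions 3–4 → each gets rank 4.
Rank 1 → value 546.

546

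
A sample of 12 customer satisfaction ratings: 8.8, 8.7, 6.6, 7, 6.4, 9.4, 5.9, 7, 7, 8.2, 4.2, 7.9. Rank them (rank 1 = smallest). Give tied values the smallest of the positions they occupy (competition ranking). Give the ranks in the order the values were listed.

11, 10, 4, 5, 3, 12, 2, 5, 5, 9, 1, 8

Sorted (ascending): 4.2, 5.9, 6.4, 6.6, 7, 7, 7, 7.9, 8.2, 8.7, 8.8, 9.4
The 3 values of 7 occupy positions 5–7 → each gets rank 5.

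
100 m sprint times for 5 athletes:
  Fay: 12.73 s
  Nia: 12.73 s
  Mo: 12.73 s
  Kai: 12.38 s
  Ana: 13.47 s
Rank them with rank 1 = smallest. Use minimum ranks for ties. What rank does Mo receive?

Sorted (ascending): 12.38, 12.73, 12.73, 12.73, 13.47
The 3 values of 12.73 occupy positions 2–4 → each gets rank 2.
Mo has value 12.73 s → rank 2.

2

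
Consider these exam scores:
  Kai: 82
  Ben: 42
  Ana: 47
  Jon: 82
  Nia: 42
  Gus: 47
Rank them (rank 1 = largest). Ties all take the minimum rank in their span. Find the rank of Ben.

Sorted (descending): 82, 82, 47, 47, 42, 42
The 2 values of 82 occupy positions 1–2 → each gets rank 1.
The 2 values of 47 occupy positions 3–4 → each gets rank 3.
The 2 values of 42 occupy positions 5–6 → each gets rank 5.
Ben has value 42 → rank 5.

5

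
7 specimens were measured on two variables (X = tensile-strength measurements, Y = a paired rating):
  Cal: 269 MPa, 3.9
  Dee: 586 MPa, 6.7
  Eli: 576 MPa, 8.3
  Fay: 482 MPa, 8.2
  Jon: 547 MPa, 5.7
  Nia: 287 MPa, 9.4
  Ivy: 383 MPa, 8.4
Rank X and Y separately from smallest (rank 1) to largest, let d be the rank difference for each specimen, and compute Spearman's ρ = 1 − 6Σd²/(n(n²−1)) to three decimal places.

-0.071

Ranks of variable 1: 1, 7, 6, 4, 5, 2, 3
Ranks of variable 2: 1, 3, 5, 4, 2, 7, 6
d = r₁ − r₂: 0, 4, 1, 0, 3, -5, -3
d²: 0, 16, 1, 0, 9, 25, 9; Σd² = 60
ρ = 1 − 6·60/(7·48) = 1 − 360/336 = -0.071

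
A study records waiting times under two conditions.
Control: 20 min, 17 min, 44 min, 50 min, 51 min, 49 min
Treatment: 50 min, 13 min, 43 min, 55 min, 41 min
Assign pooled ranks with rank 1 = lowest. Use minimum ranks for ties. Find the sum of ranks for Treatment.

29

Sorted (ascending): 13, 17, 20, 41, 43, 44, 49, 50, 50, 51, 55
The 2 values of 50 occupy positions 8–9 → each gets rank 8.
Treatment values → pooled ranks: 50→8, 13→1, 43→5, 55→11, 41→4
Rank sum = 8 + 1 + 5 + 11 + 4 = 29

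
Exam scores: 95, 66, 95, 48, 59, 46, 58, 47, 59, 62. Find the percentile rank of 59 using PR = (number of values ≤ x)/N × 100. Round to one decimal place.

N = 10.
Strictly below 59: 4. Equal to 59: 2.
PR = 6/10 × 100 = 60.0

60.0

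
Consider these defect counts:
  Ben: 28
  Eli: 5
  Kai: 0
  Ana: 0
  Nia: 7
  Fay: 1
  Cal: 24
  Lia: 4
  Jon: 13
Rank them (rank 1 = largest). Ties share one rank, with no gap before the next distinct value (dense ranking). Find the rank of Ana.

8

Sorted (descending): 28, 24, 13, 7, 5, 4, 1, 0, 0
The 2 values of 0 share dense rank 8.
Remaining distinct values take the next consecutive integers.
Ana has value 0 → rank 8.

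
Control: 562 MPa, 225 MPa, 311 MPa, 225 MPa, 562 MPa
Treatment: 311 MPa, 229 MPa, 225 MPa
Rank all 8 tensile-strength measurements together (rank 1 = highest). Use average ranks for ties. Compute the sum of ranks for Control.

Sorted (descending): 562, 562, 311, 311, 229, 225, 225, 225
The 2 values of 562 occupy positions 1–2 → average rank (1+2)/2 = 1.5.
The 2 values of 311 occupy positions 3–4 → average rank (3+4)/2 = 3.5.
The 3 values of 225 occupy positions 6–8 → average rank 7.
Control values → pooled ranks: 562→1.5, 225→7, 311→3.5, 225→7, 562→1.5
Rank sum = 1.5 + 7 + 3.5 + 7 + 1.5 = 20.5

20.5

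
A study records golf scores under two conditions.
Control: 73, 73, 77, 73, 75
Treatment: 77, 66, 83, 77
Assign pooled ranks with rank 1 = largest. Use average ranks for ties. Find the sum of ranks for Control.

Sorted (descending): 83, 77, 77, 77, 75, 73, 73, 73, 66
The 3 values of 77 occupy positions 2–4 → average rank 3.
The 3 values of 73 occupy positions 6–8 → average rank 7.
Control values → pooled ranks: 73→7, 73→7, 77→3, 73→7, 75→5
Rank sum = 7 + 7 + 3 + 7 + 5 = 29

29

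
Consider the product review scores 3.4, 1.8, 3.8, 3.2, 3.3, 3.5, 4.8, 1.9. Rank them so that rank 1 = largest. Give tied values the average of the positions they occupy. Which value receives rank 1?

4.8

Sorted (descending): 4.8, 3.8, 3.5, 3.4, 3.3, 3.2, 1.9, 1.8
No ties — each value takes its position as its rank.
Rank 1 → value 4.8.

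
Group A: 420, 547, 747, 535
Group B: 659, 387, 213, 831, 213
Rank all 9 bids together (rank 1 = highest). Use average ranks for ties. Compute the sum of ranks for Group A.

17

Sorted (descending): 831, 747, 659, 547, 535, 420, 387, 213, 213
The 2 values of 213 occupy positions 8–9 → average rank (8+9)/2 = 8.5.
Group A values → pooled ranks: 420→6, 547→4, 747→2, 535→5
Rank sum = 6 + 4 + 2 + 5 = 17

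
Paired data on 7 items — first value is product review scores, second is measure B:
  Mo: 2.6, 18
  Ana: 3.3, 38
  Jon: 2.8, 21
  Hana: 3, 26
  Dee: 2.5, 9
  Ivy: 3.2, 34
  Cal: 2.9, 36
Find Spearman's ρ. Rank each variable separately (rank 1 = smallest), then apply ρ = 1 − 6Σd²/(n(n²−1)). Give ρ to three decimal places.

Ranks of variable 1: 2, 7, 3, 5, 1, 6, 4
Ranks of variable 2: 2, 7, 3, 4, 1, 5, 6
d = r₁ − r₂: 0, 0, 0, 1, 0, 1, -2
d²: 0, 0, 0, 1, 0, 1, 4; Σd² = 6
ρ = 1 − 6·6/(7·48) = 1 − 36/336 = 0.893

0.893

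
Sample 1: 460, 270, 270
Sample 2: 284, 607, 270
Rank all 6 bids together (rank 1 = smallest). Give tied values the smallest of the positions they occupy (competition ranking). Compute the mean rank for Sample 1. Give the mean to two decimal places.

Sorted (ascending): 270, 270, 270, 284, 460, 607
The 3 values of 270 occupy positions 1–3 → each gets rank 1.
Sample 1 values → pooled ranks: 460→5, 270→1, 270→1
Mean rank = (5 + 1 + 1) / 3 = 2.33

2.33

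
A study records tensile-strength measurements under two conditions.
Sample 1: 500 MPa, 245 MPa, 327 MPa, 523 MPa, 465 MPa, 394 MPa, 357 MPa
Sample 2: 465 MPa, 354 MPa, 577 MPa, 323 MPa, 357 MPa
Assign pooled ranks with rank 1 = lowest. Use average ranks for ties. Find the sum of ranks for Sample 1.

Sorted (ascending): 245, 323, 327, 354, 357, 357, 394, 465, 465, 500, 523, 577
The 2 values of 357 occupy positions 5–6 → average rank (5+6)/2 = 5.5.
The 2 values of 465 occupy positions 8–9 → average rank (8+9)/2 = 8.5.
Sample 1 values → pooled ranks: 500→10, 245→1, 327→3, 523→11, 465→8.5, 394→7, 357→5.5
Rank sum = 10 + 1 + 3 + 11 + 8.5 + 7 + 5.5 = 46

46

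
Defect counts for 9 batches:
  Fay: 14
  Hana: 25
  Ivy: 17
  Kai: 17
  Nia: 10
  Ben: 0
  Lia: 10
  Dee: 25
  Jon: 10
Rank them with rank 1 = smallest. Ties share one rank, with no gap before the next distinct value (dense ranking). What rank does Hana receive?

5

Sorted (ascending): 0, 10, 10, 10, 14, 17, 17, 25, 25
The 3 values of 10 share dense rank 2.
The 2 values of 17 share dense rank 4.
The 2 values of 25 share dense rank 5.
Remaining distinct values take the next consecutive integers.
Hana has value 25 → rank 5.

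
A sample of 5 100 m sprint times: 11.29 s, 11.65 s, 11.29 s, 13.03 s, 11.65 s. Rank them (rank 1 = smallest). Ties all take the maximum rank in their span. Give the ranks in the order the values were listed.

2, 4, 2, 5, 4

Sorted (ascending): 11.29, 11.29, 11.65, 11.65, 13.03
The 2 values of 11.29 occupy positions 1–2 → each gets rank 2.
The 2 values of 11.65 occupy positions 3–4 → each gets rank 4.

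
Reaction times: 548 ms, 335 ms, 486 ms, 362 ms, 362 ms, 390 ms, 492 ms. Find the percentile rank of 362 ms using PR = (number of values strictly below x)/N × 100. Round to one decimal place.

14.3

N = 7.
Strictly below 362: 1. Equal to 362: 2.
PR = 1/7 × 100 = 14.3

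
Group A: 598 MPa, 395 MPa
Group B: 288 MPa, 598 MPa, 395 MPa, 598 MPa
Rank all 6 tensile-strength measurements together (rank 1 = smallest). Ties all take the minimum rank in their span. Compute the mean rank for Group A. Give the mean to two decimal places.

3.00

Sorted (ascending): 288, 395, 395, 598, 598, 598
The 2 values of 395 occupy positions 2–3 → each gets rank 2.
The 3 values of 598 occupy positions 4–6 → each gets rank 4.
Group A values → pooled ranks: 598→4, 395→2
Mean rank = (4 + 2) / 2 = 3.00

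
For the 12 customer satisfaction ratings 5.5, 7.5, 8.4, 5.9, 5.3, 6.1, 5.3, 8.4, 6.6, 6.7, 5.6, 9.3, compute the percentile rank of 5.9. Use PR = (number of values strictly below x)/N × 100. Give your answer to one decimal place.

33.3

N = 12.
Strictly below 5.9: 4. Equal to 5.9: 1.
PR = 4/12 × 100 = 33.3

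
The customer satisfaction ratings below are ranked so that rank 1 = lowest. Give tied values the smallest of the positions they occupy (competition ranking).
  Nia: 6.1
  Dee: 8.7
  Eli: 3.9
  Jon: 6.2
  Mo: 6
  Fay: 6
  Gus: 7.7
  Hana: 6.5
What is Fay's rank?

Sorted (ascending): 3.9, 6, 6, 6.1, 6.2, 6.5, 7.7, 8.7
The 2 values of 6 occupy positions 2–3 → each gets rank 2.
Fay has value 6 → rank 2.

2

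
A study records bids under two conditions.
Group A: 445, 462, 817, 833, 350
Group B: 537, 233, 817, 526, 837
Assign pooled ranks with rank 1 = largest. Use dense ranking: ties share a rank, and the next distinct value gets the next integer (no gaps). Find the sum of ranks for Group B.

Sorted (descending): 837, 833, 817, 817, 537, 526, 462, 445, 350, 233
The 2 values of 817 share dense rank 3.
Remaining distinct values take the next consecutive integers.
Group B values → pooled ranks: 537→4, 233→9, 817→3, 526→5, 837→1
Rank sum = 4 + 9 + 3 + 5 + 1 = 22

22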